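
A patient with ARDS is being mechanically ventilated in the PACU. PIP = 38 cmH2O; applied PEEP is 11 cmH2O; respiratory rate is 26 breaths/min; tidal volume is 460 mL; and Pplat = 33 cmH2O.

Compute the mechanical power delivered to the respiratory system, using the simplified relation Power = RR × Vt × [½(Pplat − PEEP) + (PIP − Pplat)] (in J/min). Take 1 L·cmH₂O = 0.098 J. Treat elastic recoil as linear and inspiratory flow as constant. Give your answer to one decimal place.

18.8

Per-breath work = Vt × [½(Pplat−PEEP) + (PIP−Pplat)] = 0.460 × [0.5×22.0 + 5.0] = 0.460 × 16.0 = 7.36 L·cmH2O.
Power = 26 × 7.36 = 191.36 L·cmH2O/min.
× 0.098 J/(L·cmH2O) → 18.753 J/min.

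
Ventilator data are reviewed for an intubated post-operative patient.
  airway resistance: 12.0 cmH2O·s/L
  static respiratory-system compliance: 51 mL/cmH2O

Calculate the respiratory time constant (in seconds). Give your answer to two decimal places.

τ = R × C = 12.0 × 51 mL/cmH2O = 12.0 × 0.051 L/cmH2O = 0.612 s.

0.61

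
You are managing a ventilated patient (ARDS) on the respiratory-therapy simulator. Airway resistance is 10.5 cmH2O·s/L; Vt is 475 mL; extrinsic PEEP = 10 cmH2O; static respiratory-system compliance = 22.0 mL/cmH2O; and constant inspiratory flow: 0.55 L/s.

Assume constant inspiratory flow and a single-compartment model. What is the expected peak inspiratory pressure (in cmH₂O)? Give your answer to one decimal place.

Equation of motion (constant flow): PIP = Vt/C + R·V̇ + PEEP.
PIP = 475/22.0 + 10.5×0.55 + 10 = 21.591 + 5.775 + 10 = 37.366 cmH2O.

37.4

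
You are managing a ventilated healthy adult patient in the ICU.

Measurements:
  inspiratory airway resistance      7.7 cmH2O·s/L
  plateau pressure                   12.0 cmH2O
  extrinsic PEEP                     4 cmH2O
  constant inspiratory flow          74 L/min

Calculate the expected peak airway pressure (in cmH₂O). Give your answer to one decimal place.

Flow: 74 L/min ÷ 60 = 1.2333 L/s.
PIP = Pplat + Raw × flow = 12.0 + 7.7 × 1.2333 = 12.0 + 9.496 = 21.496 cmH2O.

21.5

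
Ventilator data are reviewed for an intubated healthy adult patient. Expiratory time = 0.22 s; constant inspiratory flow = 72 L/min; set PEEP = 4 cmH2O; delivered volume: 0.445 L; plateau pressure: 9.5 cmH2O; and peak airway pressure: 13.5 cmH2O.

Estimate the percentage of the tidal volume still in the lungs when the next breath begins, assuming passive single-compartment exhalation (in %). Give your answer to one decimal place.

Flow: 72 L/min ÷ 60 = 1.2 L/s.
R = (PIP − Pplat)/V̇ = (13.5 − 9.5) / 1.2 = 4.0/1.2 = 3.333 cmH2O·s/L.
C = Vt/(Pplat − PEEP) = 445.0 / (9.5 − 4) = 445.0/5.5 = 80.909 mL/cmH2O.
τ = R × C = 3.333 × 0.08091 L/cmH2O = 0.2697 s.
Fraction remaining at end-expiration = e^(−Te/τ) = e^(−0.22/0.2697) = 0.4423 → 44.23%.

44.2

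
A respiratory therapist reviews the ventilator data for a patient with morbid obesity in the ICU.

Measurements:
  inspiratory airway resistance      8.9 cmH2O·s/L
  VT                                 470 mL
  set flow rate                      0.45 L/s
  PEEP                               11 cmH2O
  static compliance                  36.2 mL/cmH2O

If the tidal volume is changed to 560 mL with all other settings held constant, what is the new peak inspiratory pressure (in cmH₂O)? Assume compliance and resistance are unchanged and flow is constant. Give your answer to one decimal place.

30.5

PIP = Vt/C + R·V̇ + PEEP (constant-flow equation of motion).
Only the elastic term changes: ΔPIP = ΔVt / C = (560 − 470) / 36.2 = 2.486 cmH2O.
Original PIP = 470/36.2 + 8.9×0.45 + 11 = 27.988 cmH2O; new PIP = 27.988 + (2.486) = 30.474 cmH2O.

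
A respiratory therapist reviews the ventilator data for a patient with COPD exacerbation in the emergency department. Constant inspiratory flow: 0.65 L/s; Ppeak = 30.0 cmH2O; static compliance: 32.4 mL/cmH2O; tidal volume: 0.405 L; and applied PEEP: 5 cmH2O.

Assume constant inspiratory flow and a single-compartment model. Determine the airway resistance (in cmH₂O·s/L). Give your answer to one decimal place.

Equation of motion (constant flow): PIP = Vt/C + R·V̇ + PEEP.
R·V̇ = PIP − Vt/C − PEEP = 30.0 − 405/32.4 − 5 = 30.0 − 12.5 − 5 = 12.5 cmH2O.
R = 12.5 / 0.65 = 19.231 cmH2O·s/L.

19.2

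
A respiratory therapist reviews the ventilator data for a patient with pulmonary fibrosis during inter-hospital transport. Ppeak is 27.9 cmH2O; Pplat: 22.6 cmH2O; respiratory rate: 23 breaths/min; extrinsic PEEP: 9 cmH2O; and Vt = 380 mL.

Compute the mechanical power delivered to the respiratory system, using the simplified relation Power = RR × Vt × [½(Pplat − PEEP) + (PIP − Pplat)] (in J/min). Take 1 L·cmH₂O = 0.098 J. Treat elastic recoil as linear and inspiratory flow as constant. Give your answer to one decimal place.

Per-breath work = Vt × [½(Pplat−PEEP) + (PIP−Pplat)] = 0.380 × [0.5×13.6 + 5.3] = 0.380 × 12.1 = 4.598 L·cmH2O.
Power = 23 × 4.598 = 105.75 L·cmH2O/min.
× 0.098 J/(L·cmH2O) → 10.364 J/min.

10.4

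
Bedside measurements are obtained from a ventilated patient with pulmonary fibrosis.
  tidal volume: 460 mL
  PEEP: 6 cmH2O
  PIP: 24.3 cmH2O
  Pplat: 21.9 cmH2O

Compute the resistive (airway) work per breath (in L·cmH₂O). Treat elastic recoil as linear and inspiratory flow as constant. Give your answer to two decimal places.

With constant inspiratory flow the resistive pressure is constant at PIP − Pplat = 24.3 − 21.9 = 2.4 cmH2O, so resistive work = 2.4 × 0.460 = 1.104 L·cmH2O.

1.10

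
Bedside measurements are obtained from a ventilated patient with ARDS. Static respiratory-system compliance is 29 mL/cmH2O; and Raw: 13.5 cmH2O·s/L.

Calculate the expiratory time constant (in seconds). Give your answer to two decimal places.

0.39

τ = R × C = 13.5 × 29 mL/cmH2O = 13.5 × 0.029 L/cmH2O = 0.3915 s.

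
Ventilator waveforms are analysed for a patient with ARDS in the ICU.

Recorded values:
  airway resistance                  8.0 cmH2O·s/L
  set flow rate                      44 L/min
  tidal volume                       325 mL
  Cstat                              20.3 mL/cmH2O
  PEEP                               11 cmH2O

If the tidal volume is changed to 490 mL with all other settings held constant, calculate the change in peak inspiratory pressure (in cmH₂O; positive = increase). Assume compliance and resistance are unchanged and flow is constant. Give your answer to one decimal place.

8.1

PIP = Vt/C + R·V̇ + PEEP (constant-flow equation of motion).
Only the elastic term changes: ΔPIP = ΔVt / C = (490 − 325) / 20.3 = 8.128 cmH2O.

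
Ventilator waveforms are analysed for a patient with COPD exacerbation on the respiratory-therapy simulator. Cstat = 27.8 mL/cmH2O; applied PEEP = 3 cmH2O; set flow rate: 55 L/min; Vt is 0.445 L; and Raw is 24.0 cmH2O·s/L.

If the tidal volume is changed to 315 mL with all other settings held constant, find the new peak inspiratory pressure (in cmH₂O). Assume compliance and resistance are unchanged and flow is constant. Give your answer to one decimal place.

Flow: 55 L/min ÷ 60 = 0.9167 L/s.
PIP = Vt/C + R·V̇ + PEEP (constant-flow equation of motion).
Only the elastic term changes: ΔPIP = ΔVt / C = (315 − 445) / 27.8 = -4.676 cmH2O.
Original PIP = 445/27.8 + 24.0×0.9167 + 3 = 41.008 cmH2O; new PIP = 41.008 + (-4.676) = 36.332 cmH2O.

36.3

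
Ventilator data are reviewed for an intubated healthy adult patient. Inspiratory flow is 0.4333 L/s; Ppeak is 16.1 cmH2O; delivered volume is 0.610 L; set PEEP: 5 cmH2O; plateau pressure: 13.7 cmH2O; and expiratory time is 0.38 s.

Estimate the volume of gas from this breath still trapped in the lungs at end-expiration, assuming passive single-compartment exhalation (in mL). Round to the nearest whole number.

229

R = (PIP − Pplat)/V̇ = (16.1 − 13.7) / 0.4333 = 2.4/0.4333 = 5.539 cmH2O·s/L.
C = Vt/(Pplat − PEEP) = 610.0 / (13.7 − 5) = 610.0/8.7 = 70.115 mL/cmH2O.
τ = R × C = 5.539 × 0.07012 L/cmH2O = 0.3884 s.
Fraction remaining = e^(−Te/τ) = e^(−0.38/0.3884) = 0.3759.
Trapped volume = 610.0 × 0.3759 = 229.3 mL.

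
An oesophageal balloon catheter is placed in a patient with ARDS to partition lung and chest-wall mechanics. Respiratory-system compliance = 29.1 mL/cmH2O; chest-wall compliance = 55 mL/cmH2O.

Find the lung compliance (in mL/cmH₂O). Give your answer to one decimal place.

61.8

1/CL = 1/Crs − 1/Ccw.
1/CL = 1/29.1 − 1/55 = 0.01618.
CL = 61.805 mL/cmH2O.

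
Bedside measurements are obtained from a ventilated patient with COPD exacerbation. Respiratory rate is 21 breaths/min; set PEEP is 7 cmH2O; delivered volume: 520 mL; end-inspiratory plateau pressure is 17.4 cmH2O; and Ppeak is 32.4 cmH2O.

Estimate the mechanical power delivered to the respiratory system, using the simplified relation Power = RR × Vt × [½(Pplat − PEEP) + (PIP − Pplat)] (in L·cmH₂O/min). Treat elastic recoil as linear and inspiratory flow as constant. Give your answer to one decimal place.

220.6

Per-breath work = Vt × [½(Pplat−PEEP) + (PIP−Pplat)] = 0.520 × [0.5×10.4 + 15.0] = 0.520 × 20.2 = 10.504 L·cmH2O.
Power = 21 × 10.504 = 220.58 L·cmH2O/min.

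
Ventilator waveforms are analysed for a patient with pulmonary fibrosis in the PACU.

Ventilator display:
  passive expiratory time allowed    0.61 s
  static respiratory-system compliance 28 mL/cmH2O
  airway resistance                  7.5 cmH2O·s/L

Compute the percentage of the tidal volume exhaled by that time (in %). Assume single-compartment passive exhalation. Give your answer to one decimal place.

τ = R × C = 7.5 × 28 mL/cmH2O = 7.5 × 0.028 L/cmH2O = 0.21 s.
Passive exhalation: V(t)/V₀ = e^(−t/τ) = e^(−0.61/0.21) = 0.05476.
Fraction exhaled = 1 − 0.05476 = 0.9452 → 94.52%.

94.5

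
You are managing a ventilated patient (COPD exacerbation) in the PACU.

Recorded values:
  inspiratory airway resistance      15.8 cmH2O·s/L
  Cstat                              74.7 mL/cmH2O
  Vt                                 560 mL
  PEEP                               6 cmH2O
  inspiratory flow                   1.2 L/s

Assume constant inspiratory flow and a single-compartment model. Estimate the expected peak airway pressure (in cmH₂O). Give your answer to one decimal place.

32.5

Equation of motion (constant flow): PIP = Vt/C + R·V̇ + PEEP.
PIP = 560/74.7 + 15.8×1.2 + 6 = 7.497 + 18.96 + 6 = 32.457 cmH2O.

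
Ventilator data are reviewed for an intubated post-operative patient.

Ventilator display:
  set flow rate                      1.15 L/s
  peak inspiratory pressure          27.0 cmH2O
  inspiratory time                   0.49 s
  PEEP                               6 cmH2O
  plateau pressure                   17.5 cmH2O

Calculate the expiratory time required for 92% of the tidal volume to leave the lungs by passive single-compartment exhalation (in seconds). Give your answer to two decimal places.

1.02

Vt = flow × Ti = 1.15 L/s × 0.49 s × 1000 mL/L = 563.5 mL.
R = (PIP − Pplat)/V̇ = (27.0 − 17.5) / 1.15 = 9.5/1.15 = 8.261 cmH2O·s/L.
C = Vt/(Pplat − PEEP) = 563.5 / (17.5 − 6) = 563.5/11.5 = 49.0 mL/cmH2O.
τ = R × C = 8.261 × 0.049 L/cmH2O = 0.4048 s.
t = −τ·ln(1 − 0.92) = −0.4048·ln(0.08) = 1.022 s.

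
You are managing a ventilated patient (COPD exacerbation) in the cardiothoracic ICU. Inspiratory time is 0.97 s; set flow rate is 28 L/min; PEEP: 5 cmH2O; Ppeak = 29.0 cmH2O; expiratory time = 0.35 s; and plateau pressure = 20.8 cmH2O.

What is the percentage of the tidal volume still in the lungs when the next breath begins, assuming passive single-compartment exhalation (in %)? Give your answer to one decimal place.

Flow: 28 L/min ÷ 60 = 0.4667 L/s.
Vt = flow × Ti = 0.4667 L/s × 0.97 s × 1000 mL/L = 452.7 mL.
R = (PIP − Pplat)/V̇ = (29.0 − 20.8) / 0.4667 = 8.2/0.4667 = 17.57 cmH2O·s/L.
C = Vt/(Pplat − PEEP) = 452.7 / (20.8 − 5) = 452.7/15.8 = 28.652 mL/cmH2O.
τ = R × C = 17.57 × 0.02865 L/cmH2O = 0.5034 s.
Fraction remaining at end-expiration = e^(−Te/τ) = e^(−0.35/0.5034) = 0.4989 → 49.89%.

49.9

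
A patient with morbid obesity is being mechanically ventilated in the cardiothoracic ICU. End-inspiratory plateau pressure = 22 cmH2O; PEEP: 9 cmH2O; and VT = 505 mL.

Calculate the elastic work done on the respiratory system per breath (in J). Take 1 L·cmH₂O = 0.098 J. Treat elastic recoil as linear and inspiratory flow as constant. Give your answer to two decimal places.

0.32

Elastic work ≈ ½ × (Pplat − PEEP) × Vt = 0.5 × (22 − 9) × 0.505 L = 0.5 × 13.0 × 0.505 = 3.283 L·cmH2O.
× 0.098 J/(L·cmH2O) → 0.3217 J.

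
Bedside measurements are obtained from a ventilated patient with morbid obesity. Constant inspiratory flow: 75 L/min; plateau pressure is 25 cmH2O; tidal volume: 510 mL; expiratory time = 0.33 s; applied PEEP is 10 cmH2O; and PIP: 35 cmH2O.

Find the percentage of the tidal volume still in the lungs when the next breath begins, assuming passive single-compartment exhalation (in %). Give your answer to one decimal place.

29.7

Flow: 75 L/min ÷ 60 = 1.25 L/s.
R = (PIP − Pplat)/V̇ = (35 − 25) / 1.25 = 10.0/1.25 = 8.0 cmH2O·s/L.
C = Vt/(Pplat − PEEP) = 510.0 / (25 − 10) = 510.0/15.0 = 34.0 mL/cmH2O.
τ = R × C = 8.0 × 0.034 L/cmH2O = 0.272 s.
Fraction remaining at end-expiration = e^(−Te/τ) = e^(−0.33/0.272) = 0.2972 → 29.72%.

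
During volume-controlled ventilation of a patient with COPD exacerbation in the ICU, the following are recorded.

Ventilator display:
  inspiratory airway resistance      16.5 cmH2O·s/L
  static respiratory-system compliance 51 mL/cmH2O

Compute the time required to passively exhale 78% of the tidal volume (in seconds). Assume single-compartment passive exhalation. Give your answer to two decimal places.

1.27

τ = R × C = 16.5 × 51 mL/cmH2O = 16.5 × 0.051 L/cmH2O = 0.8415 s.
Exhaled fraction f = 1 − e^(−t/τ) → t = −τ·ln(1 − f) = −0.8415·ln(0.22) = 1.274 s.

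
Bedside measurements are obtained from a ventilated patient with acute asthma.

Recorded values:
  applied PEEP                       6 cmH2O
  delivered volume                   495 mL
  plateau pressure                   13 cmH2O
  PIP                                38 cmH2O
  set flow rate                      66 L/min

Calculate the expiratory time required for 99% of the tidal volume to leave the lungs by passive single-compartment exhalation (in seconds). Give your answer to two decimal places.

7.40

Flow: 66 L/min ÷ 60 = 1.1 L/s.
R = (PIP − Pplat)/V̇ = (38 − 13) / 1.1 = 25.0/1.1 = 22.727 cmH2O·s/L.
C = Vt/(Pplat − PEEP) = 495.0 / (13 − 6) = 495.0/7.0 = 70.714 mL/cmH2O.
τ = R × C = 22.727 × 0.07071 L/cmH2O = 1.607 s.
t = −τ·ln(1 − 0.99) = −1.607·ln(0.01) = 7.401 s.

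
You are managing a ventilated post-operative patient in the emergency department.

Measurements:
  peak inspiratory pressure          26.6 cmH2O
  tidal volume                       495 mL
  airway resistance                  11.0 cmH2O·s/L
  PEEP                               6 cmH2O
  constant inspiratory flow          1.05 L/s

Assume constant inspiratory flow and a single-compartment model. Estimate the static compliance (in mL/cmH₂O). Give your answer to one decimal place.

Equation of motion (constant flow): PIP = Vt/C + R·V̇ + PEEP.
Vt/C = PIP − R·V̇ − PEEP = 26.6 − 11.0×1.05 − 6 = 26.6 − 11.55 − 6 = 9.05 cmH2O.
C = Vt / 9.05 = 495 / 9.05 = 54.696 mL/cmH2O.

54.7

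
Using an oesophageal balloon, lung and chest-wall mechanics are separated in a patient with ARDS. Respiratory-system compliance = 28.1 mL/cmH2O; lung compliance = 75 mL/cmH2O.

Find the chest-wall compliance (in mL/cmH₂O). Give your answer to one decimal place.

44.9

1/Ccw = 1/Crs − 1/CL.
1/Ccw = 1/28.1 − 1/75 = 0.02225.
Ccw = 44.944 mL/cmH2O.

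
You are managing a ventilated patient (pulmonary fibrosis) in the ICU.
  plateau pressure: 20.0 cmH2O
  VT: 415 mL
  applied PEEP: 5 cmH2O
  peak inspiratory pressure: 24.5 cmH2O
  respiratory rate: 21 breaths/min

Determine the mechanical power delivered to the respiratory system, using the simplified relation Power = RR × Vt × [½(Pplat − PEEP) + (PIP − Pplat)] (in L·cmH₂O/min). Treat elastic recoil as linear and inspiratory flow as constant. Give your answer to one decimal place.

104.6

Per-breath work = Vt × [½(Pplat−PEEP) + (PIP−Pplat)] = 0.415 × [0.5×15.0 + 4.5] = 0.415 × 12.0 = 4.98 L·cmH2O.
Power = 21 × 4.98 = 104.58 L·cmH2O/min.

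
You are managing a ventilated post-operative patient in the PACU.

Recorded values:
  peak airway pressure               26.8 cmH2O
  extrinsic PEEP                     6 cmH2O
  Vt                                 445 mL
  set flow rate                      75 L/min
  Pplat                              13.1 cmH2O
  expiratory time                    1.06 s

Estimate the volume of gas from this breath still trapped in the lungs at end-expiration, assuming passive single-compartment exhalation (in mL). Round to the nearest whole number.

95

Flow: 75 L/min ÷ 60 = 1.25 L/s.
R = (PIP − Pplat)/V̇ = (26.8 − 13.1) / 1.25 = 13.7/1.25 = 10.96 cmH2O·s/L.
C = Vt/(Pplat − PEEP) = 445.0 / (13.1 − 6) = 445.0/7.1 = 62.676 mL/cmH2O.
τ = R × C = 10.96 × 0.06268 L/cmH2O = 0.687 s.
Fraction remaining = e^(−Te/τ) = e^(−1.06/0.687) = 0.2138.
Trapped volume = 445.0 × 0.2138 = 95.141 mL.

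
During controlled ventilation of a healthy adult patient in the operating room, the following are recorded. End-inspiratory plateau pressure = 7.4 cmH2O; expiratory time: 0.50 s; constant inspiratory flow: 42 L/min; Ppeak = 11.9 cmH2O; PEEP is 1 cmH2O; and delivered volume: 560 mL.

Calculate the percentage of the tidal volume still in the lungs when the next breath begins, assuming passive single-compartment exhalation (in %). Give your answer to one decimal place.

Flow: 42 L/min ÷ 60 = 0.7 L/s.
R = (PIP − Pplat)/V̇ = (11.9 − 7.4) / 0.7 = 4.5/0.7 = 6.429 cmH2O·s/L.
C = Vt/(Pplat − PEEP) = 560.0 / (7.4 − 1) = 560.0/6.4 = 87.5 mL/cmH2O.
τ = R × C = 6.429 × 0.0875 L/cmH2O = 0.5625 s.
Fraction remaining at end-expiration = e^(−Te/τ) = e^(−0.50/0.5625) = 0.4111 → 41.11%.

41.1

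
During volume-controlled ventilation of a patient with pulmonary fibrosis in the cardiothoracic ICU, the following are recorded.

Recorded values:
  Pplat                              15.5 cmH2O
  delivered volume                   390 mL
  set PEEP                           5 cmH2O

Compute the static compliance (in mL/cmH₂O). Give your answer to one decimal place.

Cstat = Vt / (Pplat − PEEP) = 390 / (15.5 − 5) = 390 / 10.5 = 37.143 mL/cmH2O.

37.1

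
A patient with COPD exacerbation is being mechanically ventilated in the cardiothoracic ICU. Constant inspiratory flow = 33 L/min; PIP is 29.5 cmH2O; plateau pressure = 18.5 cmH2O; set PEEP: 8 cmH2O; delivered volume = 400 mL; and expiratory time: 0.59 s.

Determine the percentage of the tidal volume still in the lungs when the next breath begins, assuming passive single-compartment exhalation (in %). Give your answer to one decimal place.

Flow: 33 L/min ÷ 60 = 0.55 L/s.
R = (PIP − Pplat)/V̇ = (29.5 − 18.5) / 0.55 = 11.0/0.55 = 20.0 cmH2O·s/L.
C = Vt/(Pplat − PEEP) = 400.0 / (18.5 − 8) = 400.0/10.5 = 38.095 mL/cmH2O.
τ = R × C = 20.0 × 0.0381 L/cmH2O = 0.762 s.
Fraction remaining at end-expiration = e^(−Te/τ) = e^(−0.59/0.762) = 0.461 → 46.1%.

46.1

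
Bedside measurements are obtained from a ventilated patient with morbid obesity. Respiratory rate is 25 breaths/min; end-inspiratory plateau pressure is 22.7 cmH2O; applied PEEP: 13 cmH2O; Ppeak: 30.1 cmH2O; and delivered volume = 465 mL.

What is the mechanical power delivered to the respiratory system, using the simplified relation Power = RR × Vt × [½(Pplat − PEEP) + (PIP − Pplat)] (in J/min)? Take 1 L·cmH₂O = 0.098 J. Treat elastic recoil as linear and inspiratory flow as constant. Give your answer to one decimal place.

14.0

Per-breath work = Vt × [½(Pplat−PEEP) + (PIP−Pplat)] = 0.465 × [0.5×9.7 + 7.4] = 0.465 × 12.25 = 5.696 L·cmH2O.
Power = 25 × 5.696 = 142.4 L·cmH2O/min.
× 0.098 J/(L·cmH2O) → 13.955 J/min.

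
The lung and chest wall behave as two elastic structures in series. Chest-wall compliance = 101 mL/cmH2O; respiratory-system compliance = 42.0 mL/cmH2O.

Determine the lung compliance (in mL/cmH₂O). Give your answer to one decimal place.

1/CL = 1/Crs − 1/Ccw.
1/CL = 1/42.0 − 1/101 = 0.01391.
CL = 71.891 mL/cmH2O.

71.9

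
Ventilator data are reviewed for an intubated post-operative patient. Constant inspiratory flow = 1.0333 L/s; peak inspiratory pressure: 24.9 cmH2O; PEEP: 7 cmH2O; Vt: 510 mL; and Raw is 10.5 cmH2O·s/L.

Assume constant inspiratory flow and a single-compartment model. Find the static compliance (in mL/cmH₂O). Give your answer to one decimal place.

72.3

Equation of motion (constant flow): PIP = Vt/C + R·V̇ + PEEP.
Vt/C = PIP − R·V̇ − PEEP = 24.9 − 10.5×1.0333 − 7 = 24.9 − 10.85 − 7 = 7.05 cmH2O.
C = Vt / 7.05 = 510 / 7.05 = 72.34 mL/cmH2O.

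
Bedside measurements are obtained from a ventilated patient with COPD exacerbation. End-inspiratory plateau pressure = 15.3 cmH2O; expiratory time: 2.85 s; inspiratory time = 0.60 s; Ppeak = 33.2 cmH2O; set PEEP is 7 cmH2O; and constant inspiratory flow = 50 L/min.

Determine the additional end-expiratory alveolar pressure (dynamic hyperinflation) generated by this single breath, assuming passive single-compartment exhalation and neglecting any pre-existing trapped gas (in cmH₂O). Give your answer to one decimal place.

0.9

Flow: 50 L/min ÷ 60 = 0.8333 L/s.
Vt = flow × Ti = 0.8333 L/s × 0.60 s × 1000 mL/L = 499.98 mL.
R = (PIP − Pplat)/V̇ = (33.2 − 15.3) / 0.8333 = 17.9/0.8333 = 21.481 cmH2O·s/L.
C = Vt/(Pplat − PEEP) = 499.98 / (15.3 − 7) = 499.98/8.3 = 60.239 mL/cmH2O.
τ = R × C = 21.481 × 0.06024 L/cmH2O = 1.294 s.
Fraction remaining = e^(−Te/τ) = e^(−2.85/1.294) = 0.1105; trapped volume = 499.98 × 0.1105 = 55.248 mL.
Additional alveolar pressure from trapping ≈ V_trapped / C = 55.248 / 60.239 = 0.9171 cmH2O.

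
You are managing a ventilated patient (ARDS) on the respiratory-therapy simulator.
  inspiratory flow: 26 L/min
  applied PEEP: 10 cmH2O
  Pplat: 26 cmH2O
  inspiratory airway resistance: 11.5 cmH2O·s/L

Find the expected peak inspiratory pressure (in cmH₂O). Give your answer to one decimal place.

Flow: 26 L/min ÷ 60 = 0.4333 L/s.
PIP = Pplat + Raw × flow = 26 + 11.5 × 0.4333 = 26 + 4.983 = 30.983 cmH2O.

31.0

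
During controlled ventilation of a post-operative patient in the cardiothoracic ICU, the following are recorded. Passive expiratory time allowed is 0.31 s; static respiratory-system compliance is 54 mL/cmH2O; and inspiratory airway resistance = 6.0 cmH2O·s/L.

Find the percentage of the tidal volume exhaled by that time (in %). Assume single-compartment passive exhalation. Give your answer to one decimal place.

τ = R × C = 6.0 × 54 mL/cmH2O = 6.0 × 0.054 L/cmH2O = 0.324 s.
Passive exhalation: V(t)/V₀ = e^(−t/τ) = e^(−0.31/0.324) = 0.3841.
Fraction exhaled = 1 − 0.3841 = 0.6159 → 61.59%.

61.6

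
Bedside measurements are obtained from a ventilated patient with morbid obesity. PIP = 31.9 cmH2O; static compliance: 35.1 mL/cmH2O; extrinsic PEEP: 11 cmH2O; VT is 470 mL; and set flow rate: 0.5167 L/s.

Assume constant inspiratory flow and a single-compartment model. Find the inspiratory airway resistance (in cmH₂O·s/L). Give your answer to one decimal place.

14.5

Equation of motion (constant flow): PIP = Vt/C + R·V̇ + PEEP.
R·V̇ = PIP − Vt/C − PEEP = 31.9 − 470/35.1 − 11 = 31.9 − 13.39 − 11 = 7.51 cmH2O.
R = 7.51 / 0.5167 = 14.535 cmH2O·s/L.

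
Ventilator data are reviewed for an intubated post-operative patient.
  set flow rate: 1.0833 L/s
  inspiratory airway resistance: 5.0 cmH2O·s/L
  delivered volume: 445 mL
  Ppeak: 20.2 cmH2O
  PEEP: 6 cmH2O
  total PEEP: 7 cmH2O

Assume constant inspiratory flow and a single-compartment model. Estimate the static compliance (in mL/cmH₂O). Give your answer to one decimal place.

57.2

Total PEEP = 7 cmH2O (set 6 + intrinsic 1); this is the baseline alveolar pressure.
Equation of motion (constant flow): PIP = Vt/C + R·V̇ + PEEP.
Vt/C = PIP − R·V̇ − PEEP = 20.2 − 5.0×1.0833 − 7 = 20.2 − 5.417 − 7 = 7.783 cmH2O.
C = Vt / 7.783 = 445 / 7.783 = 57.176 mL/cmH2O.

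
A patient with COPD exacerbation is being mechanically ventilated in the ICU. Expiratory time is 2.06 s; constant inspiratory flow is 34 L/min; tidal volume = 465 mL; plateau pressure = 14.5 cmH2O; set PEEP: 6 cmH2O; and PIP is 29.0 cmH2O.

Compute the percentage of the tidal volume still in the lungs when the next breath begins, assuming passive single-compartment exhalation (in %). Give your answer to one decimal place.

Flow: 34 L/min ÷ 60 = 0.5667 L/s.
R = (PIP − Pplat)/V̇ = (29.0 − 14.5) / 0.5667 = 14.5/0.5667 = 25.587 cmH2O·s/L.
C = Vt/(Pplat − PEEP) = 465.0 / (14.5 − 6) = 465.0/8.5 = 54.706 mL/cmH2O.
τ = R × C = 25.587 × 0.05471 L/cmH2O = 1.4 s.
Fraction remaining at end-expiration = e^(−Te/τ) = e^(−2.06/1.4) = 0.2296 → 22.96%.

23.0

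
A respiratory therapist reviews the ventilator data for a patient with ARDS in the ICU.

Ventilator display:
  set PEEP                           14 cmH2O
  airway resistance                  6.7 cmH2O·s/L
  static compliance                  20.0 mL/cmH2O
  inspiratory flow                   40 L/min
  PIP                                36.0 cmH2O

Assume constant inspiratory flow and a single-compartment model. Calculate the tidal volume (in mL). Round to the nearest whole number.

Flow: 40 L/min ÷ 60 = 0.6667 L/s.
Equation of motion (constant flow): PIP = Vt/C + R·V̇ + PEEP.
Vt/C = PIP − R·V̇ − PEEP = 36.0 − 4.467 − 14 = 17.533 cmH2O.
Vt = C × 17.533 = 20.0 × 17.533 = 350.66 mL.

351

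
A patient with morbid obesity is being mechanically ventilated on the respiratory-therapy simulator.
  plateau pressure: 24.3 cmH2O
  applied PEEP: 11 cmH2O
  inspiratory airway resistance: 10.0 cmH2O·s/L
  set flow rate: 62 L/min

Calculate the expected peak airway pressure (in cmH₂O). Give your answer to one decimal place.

Flow: 62 L/min ÷ 60 = 1.0333 L/s.
PIP = Pplat + Raw × flow = 24.3 + 10.0 × 1.0333 = 24.3 + 10.333 = 34.633 cmH2O.

34.6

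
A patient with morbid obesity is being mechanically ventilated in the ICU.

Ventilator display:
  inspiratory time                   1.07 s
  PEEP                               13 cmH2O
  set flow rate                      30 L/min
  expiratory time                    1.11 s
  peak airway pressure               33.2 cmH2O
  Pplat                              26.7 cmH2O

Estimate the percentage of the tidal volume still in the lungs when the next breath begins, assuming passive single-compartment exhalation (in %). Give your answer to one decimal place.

11.2

Flow: 30 L/min ÷ 60 = 0.5 L/s.
Vt = flow × Ti = 0.5 L/s × 1.07 s × 1000 mL/L = 535.0 mL.
R = (PIP − Pplat)/V̇ = (33.2 − 26.7) / 0.5 = 6.5/0.5 = 13.0 cmH2O·s/L.
C = Vt/(Pplat − PEEP) = 535.0 / (26.7 − 13) = 535.0/13.7 = 39.051 mL/cmH2O.
τ = R × C = 13.0 × 0.03905 L/cmH2O = 0.5077 s.
Fraction remaining at end-expiration = e^(−Te/τ) = e^(−1.11/0.5077) = 0.1123 → 11.23%.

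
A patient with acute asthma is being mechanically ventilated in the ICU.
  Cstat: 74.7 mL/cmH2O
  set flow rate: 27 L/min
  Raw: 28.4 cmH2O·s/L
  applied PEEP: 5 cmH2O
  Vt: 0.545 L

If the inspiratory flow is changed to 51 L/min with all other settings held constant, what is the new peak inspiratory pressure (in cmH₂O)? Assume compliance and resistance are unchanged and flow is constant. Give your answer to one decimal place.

36.4

Flow: 27 L/min ÷ 60 = 0.45 L/s.
New flow: 51 L/min ÷ 60 = 0.85 L/s.
PIP = Vt/C + R·V̇ + PEEP (constant-flow equation of motion).
Only the resistive term changes: ΔPIP = R × ΔV̇ = 28.4 × (0.85 − 0.45) = 28.4 × 0.4 = 11.36 cmH2O.
Original PIP = 545/74.7 + 28.4×0.45 + 5 = 25.076 cmH2O; new PIP = 25.076 + (11.36) = 36.436 cmH2O.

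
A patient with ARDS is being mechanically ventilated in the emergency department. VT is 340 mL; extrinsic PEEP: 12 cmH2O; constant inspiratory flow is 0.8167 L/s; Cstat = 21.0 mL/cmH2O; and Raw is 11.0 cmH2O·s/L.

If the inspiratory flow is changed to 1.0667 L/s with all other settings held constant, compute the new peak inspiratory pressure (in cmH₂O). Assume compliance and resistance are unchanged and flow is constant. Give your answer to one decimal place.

PIP = Vt/C + R·V̇ + PEEP (constant-flow equation of motion).
Only the resistive term changes: ΔPIP = R × ΔV̇ = 11.0 × (1.0667 − 0.8167) = 11.0 × 0.25 = 2.75 cmH2O.
Original PIP = 340/21.0 + 11.0×0.8167 + 12 = 37.174 cmH2O; new PIP = 37.174 + (2.75) = 39.924 cmH2O.

39.9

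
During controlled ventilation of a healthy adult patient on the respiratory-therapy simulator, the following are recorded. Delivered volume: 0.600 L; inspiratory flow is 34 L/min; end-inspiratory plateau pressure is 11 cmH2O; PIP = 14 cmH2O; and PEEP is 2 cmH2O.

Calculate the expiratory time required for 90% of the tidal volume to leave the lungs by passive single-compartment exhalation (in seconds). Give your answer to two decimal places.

Flow: 34 L/min ÷ 60 = 0.5667 L/s.
R = (PIP − Pplat)/V̇ = (14 − 11) / 0.5667 = 3.0/0.5667 = 5.294 cmH2O·s/L.
C = Vt/(Pplat − PEEP) = 600.0 / (11 − 2) = 600.0/9.0 = 66.667 mL/cmH2O.
τ = R × C = 5.294 × 0.06667 L/cmH2O = 0.353 s.
t = −τ·ln(1 − 0.90) = −0.353·ln(0.1) = 0.8128 s.

0.81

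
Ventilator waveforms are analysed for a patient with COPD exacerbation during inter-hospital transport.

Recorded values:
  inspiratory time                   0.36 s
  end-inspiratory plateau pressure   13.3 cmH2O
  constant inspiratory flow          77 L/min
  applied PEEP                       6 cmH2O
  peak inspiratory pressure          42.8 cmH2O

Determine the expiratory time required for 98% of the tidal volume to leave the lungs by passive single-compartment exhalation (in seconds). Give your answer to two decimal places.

Flow: 77 L/min ÷ 60 = 1.2833 L/s.
Vt = flow × Ti = 1.2833 L/s × 0.36 s × 1000 mL/L = 461.99 mL.
R = (PIP − Pplat)/V̇ = (42.8 − 13.3) / 1.2833 = 29.5/1.2833 = 22.988 cmH2O·s/L.
C = Vt/(Pplat − PEEP) = 461.99 / (13.3 − 6) = 461.99/7.3 = 63.286 mL/cmH2O.
τ = R × C = 22.988 × 0.06329 L/cmH2O = 1.455 s.
t = −τ·ln(1 − 0.98) = −1.455·ln(0.02) = 5.692 s.

5.69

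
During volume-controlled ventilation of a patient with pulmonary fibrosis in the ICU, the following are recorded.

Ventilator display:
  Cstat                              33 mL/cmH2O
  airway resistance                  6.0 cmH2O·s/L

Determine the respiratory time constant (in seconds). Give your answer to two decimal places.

0.20

τ = R × C = 6.0 × 33 mL/cmH2O = 6.0 × 0.033 L/cmH2O = 0.198 s.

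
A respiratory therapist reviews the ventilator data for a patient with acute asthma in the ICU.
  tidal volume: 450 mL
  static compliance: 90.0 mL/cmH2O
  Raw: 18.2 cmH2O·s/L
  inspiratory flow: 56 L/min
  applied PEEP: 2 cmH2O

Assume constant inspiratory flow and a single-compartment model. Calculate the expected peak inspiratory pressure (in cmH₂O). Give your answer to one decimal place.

Flow: 56 L/min ÷ 60 = 0.9333 L/s.
Equation of motion (constant flow): PIP = Vt/C + R·V̇ + PEEP.
PIP = 450/90.0 + 18.2×0.9333 + 2 = 5.0 + 16.986 + 2 = 23.986 cmH2O.

24.0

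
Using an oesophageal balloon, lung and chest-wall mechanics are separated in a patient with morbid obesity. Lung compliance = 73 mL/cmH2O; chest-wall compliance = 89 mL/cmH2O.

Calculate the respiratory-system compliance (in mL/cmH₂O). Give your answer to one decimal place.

Lung and chest wall are elastances in series: 1/Crs = 1/CL + 1/Ccw.
1/Crs = 1/73 + 1/89 = 0.02493.
Crs = 40.112 mL/cmH2O.

40.1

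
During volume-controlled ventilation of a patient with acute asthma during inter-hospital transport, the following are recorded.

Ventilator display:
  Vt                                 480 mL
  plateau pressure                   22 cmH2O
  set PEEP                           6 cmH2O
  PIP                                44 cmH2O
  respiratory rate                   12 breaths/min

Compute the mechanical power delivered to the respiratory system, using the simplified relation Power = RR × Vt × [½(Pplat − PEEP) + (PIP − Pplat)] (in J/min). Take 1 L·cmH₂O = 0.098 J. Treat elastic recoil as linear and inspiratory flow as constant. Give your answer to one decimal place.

Per-breath work = Vt × [½(Pplat−PEEP) + (PIP−Pplat)] = 0.480 × [0.5×16.0 + 22.0] = 0.480 × 30.0 = 14.4 L·cmH2O.
Power = 12 × 14.4 = 172.8 L·cmH2O/min.
× 0.098 J/(L·cmH2O) → 16.934 J/min.

16.9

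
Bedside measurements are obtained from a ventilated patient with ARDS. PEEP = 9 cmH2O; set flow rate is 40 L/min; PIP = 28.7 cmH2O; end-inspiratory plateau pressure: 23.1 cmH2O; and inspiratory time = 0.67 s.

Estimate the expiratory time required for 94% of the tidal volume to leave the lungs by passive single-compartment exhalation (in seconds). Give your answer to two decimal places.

Flow: 40 L/min ÷ 60 = 0.6667 L/s.
Vt = flow × Ti = 0.6667 L/s × 0.67 s × 1000 mL/L = 446.69 mL.
R = (PIP − Pplat)/V̇ = (28.7 − 23.1) / 0.6667 = 5.6/0.6667 = 8.4 cmH2O·s/L.
C = Vt/(Pplat − PEEP) = 446.69 / (23.1 − 9) = 446.69/14.1 = 31.68 mL/cmH2O.
τ = R × C = 8.4 × 0.03168 L/cmH2O = 0.2661 s.
t = −τ·ln(1 − 0.94) = −0.2661·ln(0.06) = 0.7486 s.

0.75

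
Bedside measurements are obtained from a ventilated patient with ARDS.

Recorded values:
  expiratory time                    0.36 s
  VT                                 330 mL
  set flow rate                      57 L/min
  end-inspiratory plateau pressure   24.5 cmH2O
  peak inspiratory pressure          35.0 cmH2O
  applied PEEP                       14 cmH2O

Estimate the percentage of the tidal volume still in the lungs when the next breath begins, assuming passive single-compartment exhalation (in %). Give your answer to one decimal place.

Flow: 57 L/min ÷ 60 = 0.95 L/s.
R = (PIP − Pplat)/V̇ = (35.0 − 24.5) / 0.95 = 10.5/0.95 = 11.053 cmH2O·s/L.
C = Vt/(Pplat − PEEP) = 330.0 / (24.5 − 14) = 330.0/10.5 = 31.429 mL/cmH2O.
τ = R × C = 11.053 × 0.03143 L/cmH2O = 0.3474 s.
Fraction remaining at end-expiration = e^(−Te/τ) = e^(−0.36/0.3474) = 0.3548 → 35.48%.

35.5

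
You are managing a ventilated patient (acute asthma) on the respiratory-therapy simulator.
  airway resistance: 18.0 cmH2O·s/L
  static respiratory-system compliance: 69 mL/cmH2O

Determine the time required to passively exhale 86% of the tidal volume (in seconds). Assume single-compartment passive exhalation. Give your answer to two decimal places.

2.44

τ = R × C = 18.0 × 69 mL/cmH2O = 18.0 × 0.069 L/cmH2O = 1.242 s.
Exhaled fraction f = 1 − e^(−t/τ) → t = −τ·ln(1 − f) = −1.242·ln(0.14) = 2.442 s.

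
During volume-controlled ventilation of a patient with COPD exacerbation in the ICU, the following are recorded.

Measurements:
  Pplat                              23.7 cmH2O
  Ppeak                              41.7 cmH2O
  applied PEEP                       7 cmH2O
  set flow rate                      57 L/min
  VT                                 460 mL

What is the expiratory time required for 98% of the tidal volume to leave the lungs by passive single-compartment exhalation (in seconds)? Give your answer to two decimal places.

Flow: 57 L/min ÷ 60 = 0.95 L/s.
R = (PIP − Pplat)/V̇ = (41.7 − 23.7) / 0.95 = 18.0/0.95 = 18.947 cmH2O·s/L.
C = Vt/(Pplat − PEEP) = 460.0 / (23.7 − 7) = 460.0/16.7 = 27.545 mL/cmH2O.
τ = R × C = 18.947 × 0.02755 L/cmH2O = 0.522 s.
t = −τ·ln(1 − 0.98) = −0.522·ln(0.02) = 2.042 s.

2.04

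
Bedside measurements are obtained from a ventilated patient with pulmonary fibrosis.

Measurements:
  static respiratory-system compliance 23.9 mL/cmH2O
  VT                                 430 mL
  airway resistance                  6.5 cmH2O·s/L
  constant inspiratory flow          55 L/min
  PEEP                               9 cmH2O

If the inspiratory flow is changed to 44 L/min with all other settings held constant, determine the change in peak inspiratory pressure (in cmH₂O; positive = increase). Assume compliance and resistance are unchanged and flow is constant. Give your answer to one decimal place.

-1.2

Flow: 55 L/min ÷ 60 = 0.9167 L/s.
New flow: 44 L/min ÷ 60 = 0.7333 L/s.
PIP = Vt/C + R·V̇ + PEEP (constant-flow equation of motion).
Only the resistive term changes: ΔPIP = R × ΔV̇ = 6.5 × (0.7333 − 0.9167) = 6.5 × -0.1834 = -1.192 cmH2O.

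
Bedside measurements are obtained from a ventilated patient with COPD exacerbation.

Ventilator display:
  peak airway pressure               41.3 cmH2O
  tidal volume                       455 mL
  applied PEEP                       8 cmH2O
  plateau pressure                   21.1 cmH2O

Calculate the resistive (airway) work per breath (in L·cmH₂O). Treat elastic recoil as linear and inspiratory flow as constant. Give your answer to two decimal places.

9.19

With constant inspiratory flow the resistive pressure is constant at PIP − Pplat = 41.3 − 21.1 = 20.2 cmH2O, so resistive work = 20.2 × 0.455 = 9.191 L·cmH2O.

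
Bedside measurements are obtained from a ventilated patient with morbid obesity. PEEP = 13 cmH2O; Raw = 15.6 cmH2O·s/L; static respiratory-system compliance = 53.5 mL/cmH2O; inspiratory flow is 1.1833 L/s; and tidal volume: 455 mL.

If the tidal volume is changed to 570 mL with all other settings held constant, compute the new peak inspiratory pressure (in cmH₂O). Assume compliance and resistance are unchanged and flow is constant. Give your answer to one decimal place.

42.1

PIP = Vt/C + R·V̇ + PEEP (constant-flow equation of motion).
Only the elastic term changes: ΔPIP = ΔVt / C = (570 − 455) / 53.5 = 2.15 cmH2O.
Original PIP = 455/53.5 + 15.6×1.1833 + 13 = 39.964 cmH2O; new PIP = 39.964 + (2.15) = 42.114 cmH2O.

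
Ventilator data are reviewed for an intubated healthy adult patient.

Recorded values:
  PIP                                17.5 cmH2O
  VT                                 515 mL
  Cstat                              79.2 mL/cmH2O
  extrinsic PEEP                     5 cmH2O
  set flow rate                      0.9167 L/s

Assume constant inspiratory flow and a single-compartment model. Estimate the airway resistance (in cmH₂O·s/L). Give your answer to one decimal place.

6.5

Equation of motion (constant flow): PIP = Vt/C + R·V̇ + PEEP.
R·V̇ = PIP − Vt/C − PEEP = 17.5 − 515/79.2 − 5 = 17.5 − 6.503 − 5 = 5.997 cmH2O.
R = 5.997 / 0.9167 = 6.542 cmH2O·s/L.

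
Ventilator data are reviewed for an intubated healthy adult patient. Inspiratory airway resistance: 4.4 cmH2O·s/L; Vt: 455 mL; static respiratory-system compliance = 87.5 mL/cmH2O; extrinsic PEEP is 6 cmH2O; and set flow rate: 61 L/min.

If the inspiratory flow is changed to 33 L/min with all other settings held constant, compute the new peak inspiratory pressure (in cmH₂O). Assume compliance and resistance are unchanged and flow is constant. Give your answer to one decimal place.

Flow: 61 L/min ÷ 60 = 1.0167 L/s.
New flow: 33 L/min ÷ 60 = 0.55 L/s.
PIP = Vt/C + R·V̇ + PEEP (constant-flow equation of motion).
Only the resistive term changes: ΔPIP = R × ΔV̇ = 4.4 × (0.55 − 1.0167) = 4.4 × -0.4667 = -2.053 cmH2O.
Original PIP = 455/87.5 + 4.4×1.0167 + 6 = 15.673 cmH2O; new PIP = 15.673 + (-2.053) = 13.62 cmH2O.

13.6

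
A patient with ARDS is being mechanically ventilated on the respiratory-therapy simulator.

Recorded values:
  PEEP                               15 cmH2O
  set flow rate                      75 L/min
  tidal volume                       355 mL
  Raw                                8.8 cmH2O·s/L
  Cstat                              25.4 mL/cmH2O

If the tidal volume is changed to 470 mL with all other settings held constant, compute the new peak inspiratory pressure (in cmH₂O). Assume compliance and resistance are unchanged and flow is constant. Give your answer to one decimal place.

44.5

Flow: 75 L/min ÷ 60 = 1.25 L/s.
PIP = Vt/C + R·V̇ + PEEP (constant-flow equation of motion).
Only the elastic term changes: ΔPIP = ΔVt / C = (470 − 355) / 25.4 = 4.528 cmH2O.
Original PIP = 355/25.4 + 8.8×1.25 + 15 = 39.976 cmH2O; new PIP = 39.976 + (4.528) = 44.504 cmH2O.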